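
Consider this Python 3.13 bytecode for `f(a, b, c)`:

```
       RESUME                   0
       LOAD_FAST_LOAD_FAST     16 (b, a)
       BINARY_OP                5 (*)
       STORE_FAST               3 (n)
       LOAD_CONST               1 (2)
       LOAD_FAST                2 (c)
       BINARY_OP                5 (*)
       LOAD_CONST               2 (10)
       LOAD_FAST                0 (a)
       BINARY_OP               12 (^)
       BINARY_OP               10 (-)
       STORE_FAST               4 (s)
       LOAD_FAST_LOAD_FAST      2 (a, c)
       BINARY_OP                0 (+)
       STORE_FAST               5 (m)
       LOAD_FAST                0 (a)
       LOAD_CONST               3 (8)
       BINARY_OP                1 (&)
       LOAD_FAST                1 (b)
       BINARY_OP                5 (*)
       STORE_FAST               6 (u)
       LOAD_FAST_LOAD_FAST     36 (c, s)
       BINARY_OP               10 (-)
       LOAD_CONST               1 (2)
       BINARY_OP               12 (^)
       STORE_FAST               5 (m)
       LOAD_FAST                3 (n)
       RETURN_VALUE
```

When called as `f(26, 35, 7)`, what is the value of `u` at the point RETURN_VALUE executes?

LOAD_FAST_LOAD_FAST b,a → push 35,26. Stack: [35, 26]
BINARY_OP * → 35 * 26 = 910. Stack: [910]
STORE_FAST n → n=910. Stack: []
LOAD_CONST → push 2. Stack: [2]
LOAD_FAST c → push 7. Stack: [2, 7]
BINARY_OP * → 2 * 7 = 14. Stack: [14]
LOAD_CONST → push 10. Stack: [14, 10]
LOAD_FAST a → push 26. Stack: [14, 10, 26]
BINARY_OP ^ → 10 ^ 26 = 16. Stack: [14, 16]
BINARY_OP - → 14 - 16 = -2. Stack: [-2]
STORE_FAST s → s=-2. Stack: []
LOAD_FAST_LOAD_FAST a,c → push 26,7. Stack: [26, 7]
BINARY_OP + → 26 + 7 = 33. Stack: [33]
STORE_FAST m → m=33. Stack: []
LOAD_FAST a → push 26. Stack: [26]
LOAD_CONST → push 8. Stack: [26, 8]
BINARY_OP & → 26 & 8 = 8. Stack: [8]
LOAD_FAST b → push 35. Stack: [8, 35]
BINARY_OP * → 8 * 35 = 280. Stack: [280]
STORE_FAST u → u=280. Stack: []
LOAD_FAST_LOAD_FAST c,s → push 7,-2. Stack: [7, -2]
BINARY_OP - → 7 - -2 = 9. Stack: [9]
LOAD_CONST → push 2. Stack: [9, 2]
BINARY_OP ^ → 9 ^ 2 = 11. Stack: [11]
STORE_FAST m → m=11. Stack: []
LOAD_FAST n → push 910. Stack: [910]
RETURN_VALUE → return 910.

280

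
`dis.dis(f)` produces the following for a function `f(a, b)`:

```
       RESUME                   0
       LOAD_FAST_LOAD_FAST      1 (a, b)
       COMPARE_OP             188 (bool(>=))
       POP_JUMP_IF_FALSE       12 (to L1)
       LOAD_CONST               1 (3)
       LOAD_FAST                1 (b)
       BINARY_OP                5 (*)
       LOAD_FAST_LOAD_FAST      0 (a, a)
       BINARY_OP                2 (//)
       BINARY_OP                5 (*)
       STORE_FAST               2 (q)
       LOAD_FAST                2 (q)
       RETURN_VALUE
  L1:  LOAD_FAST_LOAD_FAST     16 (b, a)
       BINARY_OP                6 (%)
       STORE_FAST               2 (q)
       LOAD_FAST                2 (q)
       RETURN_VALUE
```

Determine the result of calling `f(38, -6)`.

-18

LOAD_FAST_LOAD_FAST a,b → push 38,-6. Stack: [38, -6]
COMPARE_OP bool(>=) → 38 vs -6 = True. Stack: [True]
POP_JUMP_IF_FALSE → pop True; no jump. Stack: []
LOAD_CONST → push 3. Stack: [3]
LOAD_FAST b → push -6. Stack: [3, -6]
BINARY_OP * → 3 * -6 = -18. Stack: [-18]
LOAD_FAST_LOAD_FAST a,a → push 38,38. Stack: [-18, 38, 38]
BINARY_OP // → 38 // 38 = 1. Stack: [-18, 1]
BINARY_OP * → -18 * 1 = -18. Stack: [-18]
STORE_FAST q → q=-18. Stack: []
LOAD_FAST q → push -18. Stack: [-18]
RETURN_VALUE → return -18.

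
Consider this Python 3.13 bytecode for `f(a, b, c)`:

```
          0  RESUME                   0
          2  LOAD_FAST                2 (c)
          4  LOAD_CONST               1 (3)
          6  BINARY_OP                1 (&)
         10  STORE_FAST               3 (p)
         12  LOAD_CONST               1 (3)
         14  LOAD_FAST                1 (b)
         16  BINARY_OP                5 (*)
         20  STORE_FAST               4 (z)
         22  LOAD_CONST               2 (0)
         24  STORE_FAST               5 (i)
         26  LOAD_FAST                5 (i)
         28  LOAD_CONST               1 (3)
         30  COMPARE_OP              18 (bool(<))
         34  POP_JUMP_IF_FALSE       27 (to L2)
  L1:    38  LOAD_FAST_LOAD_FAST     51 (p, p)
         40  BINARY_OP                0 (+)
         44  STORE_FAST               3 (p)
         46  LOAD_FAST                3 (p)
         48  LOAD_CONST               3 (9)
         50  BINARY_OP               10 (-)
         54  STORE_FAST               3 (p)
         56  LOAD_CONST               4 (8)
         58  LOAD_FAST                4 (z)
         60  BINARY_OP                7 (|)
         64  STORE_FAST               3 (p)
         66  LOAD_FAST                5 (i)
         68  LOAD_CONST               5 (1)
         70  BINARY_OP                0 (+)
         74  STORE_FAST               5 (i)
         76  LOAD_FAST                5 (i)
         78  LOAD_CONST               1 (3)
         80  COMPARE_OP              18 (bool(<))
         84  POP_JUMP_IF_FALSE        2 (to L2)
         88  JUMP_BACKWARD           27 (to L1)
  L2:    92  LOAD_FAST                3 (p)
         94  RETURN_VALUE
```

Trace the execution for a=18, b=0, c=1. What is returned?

8

LOAD_FAST c → push 1
LOAD_CONST → push 3
BINARY_OP & → 1 & 3 = 1
STORE_FAST p → p=1
LOAD_CONST → push 3
LOAD_FAST b → push 0
BINARY_OP * → 3 * 0 = 0
STORE_FAST z → z=0
LOAD_CONST → push 0
STORE_FAST i → i=0
LOAD_FAST i → push 0
LOAD_CONST → push 3
COMPARE_OP bool(<) → 0 vs 3 = True
POP_JUMP_IF_FALSE → pop True; no jump
LOAD_FAST_LOAD_FAST p,p → push 1,1
BINARY_OP + → 1 + 1 = 2
STORE_FAST p → p=2
LOAD_FAST p → push 2
LOAD_CONST → push 9
BINARY_OP - → 2 - 9 = -7
STORE_FAST p → p=-7
LOAD_CONST → push 8
LOAD_FAST z → push 0
BINARY_OP | → 8 | 0 = 8
STORE_FAST p → p=8
LOAD_FAST i → push 0
LOAD_CONST → push 1
BINARY_OP + → 0 + 1 = 1
STORE_FAST i → i=1
LOAD_FAST i → push 1
LOAD_CONST → push 3
COMPARE_OP bool(<) → 1 vs 3 = True
POP_JUMP_IF_FALSE → pop True; no jump
LOAD_FAST_LOAD_FAST p,p → push 8,8
BINARY_OP + → 8 + 8 = 16
STORE_FAST p → p=16
LOAD_FAST p → push 16
LOAD_CONST → push 9
BINARY_OP - → 16 - 9 = 7
STORE_FAST p → p=7
LOAD_CONST → push 8
LOAD_FAST z → push 0
BINARY_OP | → 8 | 0 = 8
STORE_FAST p → p=8
LOAD_FAST i → push 1
LOAD_CONST → push 1
BINARY_OP + → 1 + 1 = 2
STORE_FAST i → i=2
LOAD_FAST i → push 2
LOAD_CONST → push 3
COMPARE_OP bool(<) → 2 vs 3 = True
POP_JUMP_IF_FALSE → pop True; no jump
LOAD_FAST_LOAD_FAST p,p → push 8,8
BINARY_OP + → 8 + 8 = 16
STORE_FAST p → p=16
LOAD_FAST p → push 16
LOAD_CONST → push 9
BINARY_OP - → 16 - 9 = 7
STORE_FAST p → p=7
LOAD_CONST → push 8
LOAD_FAST z → push 0
BINARY_OP | → 8 | 0 = 8
STORE_FAST p → p=8
LOAD_FAST i → push 2
LOAD_CONST → push 1
BINARY_OP + → 2 + 1 = 3
STORE_FAST i → i=3
LOAD_FAST i → push 3
LOAD_CONST → push 3
COMPARE_OP bool(<) → 3 vs 3 = False
POP_JUMP_IF_FALSE → pop False; jump
LOAD_FAST p → push 8
RETURN_VALUE → return 8.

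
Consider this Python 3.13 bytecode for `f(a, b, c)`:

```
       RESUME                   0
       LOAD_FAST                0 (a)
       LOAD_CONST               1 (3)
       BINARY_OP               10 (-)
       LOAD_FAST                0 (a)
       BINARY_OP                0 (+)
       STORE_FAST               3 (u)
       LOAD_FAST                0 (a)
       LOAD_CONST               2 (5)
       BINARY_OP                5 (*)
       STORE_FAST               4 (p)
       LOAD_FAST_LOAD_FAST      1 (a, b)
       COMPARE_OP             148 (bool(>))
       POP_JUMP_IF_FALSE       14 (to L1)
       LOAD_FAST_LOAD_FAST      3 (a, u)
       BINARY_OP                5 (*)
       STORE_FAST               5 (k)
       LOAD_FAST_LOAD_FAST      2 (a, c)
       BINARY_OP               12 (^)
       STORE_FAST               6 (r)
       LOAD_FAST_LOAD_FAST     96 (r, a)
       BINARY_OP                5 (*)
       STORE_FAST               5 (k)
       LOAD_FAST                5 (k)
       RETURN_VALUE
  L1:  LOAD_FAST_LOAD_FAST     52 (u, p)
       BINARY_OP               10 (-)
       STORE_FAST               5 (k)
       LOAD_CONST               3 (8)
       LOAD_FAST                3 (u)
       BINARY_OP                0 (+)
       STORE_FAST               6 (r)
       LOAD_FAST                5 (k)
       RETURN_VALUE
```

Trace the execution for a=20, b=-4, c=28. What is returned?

LOAD_FAST a → push 20. Stack: [20]
LOAD_CONST → push 3. Stack: [20, 3]
BINARY_OP - → 20 - 3 = 17. Stack: [17]
LOAD_FAST a → push 20. Stack: [17, 20]
BINARY_OP + → 17 + 20 = 37. Stack: [37]
STORE_FAST u → u=37. Stack: []
LOAD_FAST a → push 20. Stack: [20]
LOAD_CONST → push 5. Stack: [20, 5]
BINARY_OP * → 20 * 5 = 100. Stack: [100]
STORE_FAST p → p=100. Stack: []
LOAD_FAST_LOAD_FAST a,b → push 20,-4. Stack: [20, -4]
COMPARE_OP bool(>) → 20 vs -4 = True. Stack: [True]
POP_JUMP_IF_FALSE → pop True; no jump. Stack: []
LOAD_FAST_LOAD_FAST a,u → push 20,37. Stack: [20, 37]
BINARY_OP * → 20 * 37 = 740. Stack: [740]
STORE_FAST k → k=740. Stack: []
LOAD_FAST_LOAD_FAST a,c → push 20,28. Stack: [20, 28]
BINARY_OP ^ → 20 ^ 28 = 8. Stack: [8]
STORE_FAST r → r=8. Stack: []
LOAD_FAST_LOAD_FAST r,a → push 8,20. Stack: [8, 20]
BINARY_OP * → 8 * 20 = 160. Stack: [160]
STORE_FAST k → k=160. Stack: []
LOAD_FAST k → push 160. Stack: [160]
RETURN_VALUE → return 160.

160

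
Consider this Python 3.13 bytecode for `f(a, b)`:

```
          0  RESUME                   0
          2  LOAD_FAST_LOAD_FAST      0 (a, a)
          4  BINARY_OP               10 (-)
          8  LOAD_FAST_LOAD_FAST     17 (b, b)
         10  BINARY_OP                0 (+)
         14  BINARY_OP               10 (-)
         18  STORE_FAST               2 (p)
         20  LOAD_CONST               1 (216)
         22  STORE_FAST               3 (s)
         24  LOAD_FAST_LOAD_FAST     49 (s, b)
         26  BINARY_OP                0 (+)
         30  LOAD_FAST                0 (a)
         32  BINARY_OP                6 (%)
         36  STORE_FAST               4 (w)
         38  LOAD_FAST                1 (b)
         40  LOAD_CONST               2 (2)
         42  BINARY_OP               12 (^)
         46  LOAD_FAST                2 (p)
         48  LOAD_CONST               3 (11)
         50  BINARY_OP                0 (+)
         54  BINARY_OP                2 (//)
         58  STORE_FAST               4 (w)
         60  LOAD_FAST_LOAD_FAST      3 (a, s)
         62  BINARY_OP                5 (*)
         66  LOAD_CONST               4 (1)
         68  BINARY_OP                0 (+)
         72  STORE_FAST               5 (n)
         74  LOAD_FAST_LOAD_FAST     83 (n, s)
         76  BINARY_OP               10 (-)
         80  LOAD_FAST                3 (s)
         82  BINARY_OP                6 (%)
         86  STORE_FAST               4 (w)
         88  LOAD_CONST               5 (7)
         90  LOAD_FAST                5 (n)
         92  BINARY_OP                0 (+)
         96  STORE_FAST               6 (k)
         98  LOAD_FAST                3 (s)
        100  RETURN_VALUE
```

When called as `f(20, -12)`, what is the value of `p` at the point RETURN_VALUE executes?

24

LOAD_FAST_LOAD_FAST a,a → push 20,20. Stack: [20, 20]
BINARY_OP - → 20 - 20 = 0. Stack: [0]
LOAD_FAST_LOAD_FAST b,b → push -12,-12. Stack: [0, -12, -12]
BINARY_OP + → -12 + -12 = -24. Stack: [0, -24]
BINARY_OP - → 0 - -24 = 24. Stack: [24]
STORE_FAST p → p=24. Stack: []
LOAD_CONST → push 216. Stack: [216]
STORE_FAST s → s=216. Stack: []
LOAD_FAST_LOAD_FAST s,b → push 216,-12. Stack: [216, -12]
BINARY_OP + → 216 + -12 = 204. Stack: [204]
LOAD_FAST a → push 20. Stack: [204, 20]
BINARY_OP % → 204 % 20 = 4. Stack: [4]
STORE_FAST w → w=4. Stack: []
LOAD_FAST b → push -12. Stack: [-12]
LOAD_CONST → push 2. Stack: [-12, 2]
BINARY_OP ^ → -12 ^ 2 = -10. Stack: [-10]
LOAD_FAST p → push 24. Stack: [-10, 24]
LOAD_CONST → push 11. Stack: [-10, 24, 11]
BINARY_OP + → 24 + 11 = 35. Stack: [-10, 35]
BINARY_OP // → -10 // 35 = -1. Stack: [-1]
STORE_FAST w → w=-1. Stack: []
LOAD_FAST_LOAD_FAST a,s → push 20,216. Stack: [20, 216]
BINARY_OP * → 20 * 216 = 4320. Stack: [4320]
LOAD_CONST → push 1. Stack: [4320, 1]
BINARY_OP + → 4320 + 1 = 4321. Stack: [4321]
STORE_FAST n → n=4321. Stack: []
LOAD_FAST_LOAD_FAST n,s → push 4321,216. Stack: [4321, 216]
BINARY_OP - → 4321 - 216 = 4105. Stack: [4105]
LOAD_FAST s → push 216. Stack: [4105, 216]
BINARY_OP % → 4105 % 216 = 1. Stack: [1]
STORE_FAST w → w=1. Stack: []
LOAD_CONST → push 7. Stack: [7]
LOAD_FAST n → push 4321. Stack: [7, 4321]
BINARY_OP + → 7 + 4321 = 4328. Stack: [4328]
STORE_FAST k → k=4328. Stack: []
LOAD_FAST s → push 216. Stack: [216]
RETURN_VALUE → return 216.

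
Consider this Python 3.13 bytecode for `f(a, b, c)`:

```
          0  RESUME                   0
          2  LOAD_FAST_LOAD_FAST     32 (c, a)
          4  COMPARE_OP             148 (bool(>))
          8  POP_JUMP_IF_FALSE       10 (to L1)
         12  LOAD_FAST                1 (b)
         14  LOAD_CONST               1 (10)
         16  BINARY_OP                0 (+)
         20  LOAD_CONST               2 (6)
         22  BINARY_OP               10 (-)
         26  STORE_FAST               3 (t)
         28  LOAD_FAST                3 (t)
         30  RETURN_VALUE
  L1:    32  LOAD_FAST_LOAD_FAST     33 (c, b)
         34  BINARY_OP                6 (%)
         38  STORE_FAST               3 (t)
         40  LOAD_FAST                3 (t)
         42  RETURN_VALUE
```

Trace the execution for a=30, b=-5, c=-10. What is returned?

LOAD_FAST_LOAD_FAST c,a → push -10,30. Stack: [-10, 30]
COMPARE_OP bool(>) → -10 vs 30 = False. Stack: [False]
POP_JUMP_IF_FALSE → pop False; jump. Stack: []
LOAD_FAST_LOAD_FAST c,b → push -10,-5. Stack: [-10, -5]
BINARY_OP % → -10 % -5 = 0. Stack: [0]
STORE_FAST t → t=0. Stack: []
LOAD_FAST t → push 0. Stack: [0]
RETURN_VALUE → return 0.

0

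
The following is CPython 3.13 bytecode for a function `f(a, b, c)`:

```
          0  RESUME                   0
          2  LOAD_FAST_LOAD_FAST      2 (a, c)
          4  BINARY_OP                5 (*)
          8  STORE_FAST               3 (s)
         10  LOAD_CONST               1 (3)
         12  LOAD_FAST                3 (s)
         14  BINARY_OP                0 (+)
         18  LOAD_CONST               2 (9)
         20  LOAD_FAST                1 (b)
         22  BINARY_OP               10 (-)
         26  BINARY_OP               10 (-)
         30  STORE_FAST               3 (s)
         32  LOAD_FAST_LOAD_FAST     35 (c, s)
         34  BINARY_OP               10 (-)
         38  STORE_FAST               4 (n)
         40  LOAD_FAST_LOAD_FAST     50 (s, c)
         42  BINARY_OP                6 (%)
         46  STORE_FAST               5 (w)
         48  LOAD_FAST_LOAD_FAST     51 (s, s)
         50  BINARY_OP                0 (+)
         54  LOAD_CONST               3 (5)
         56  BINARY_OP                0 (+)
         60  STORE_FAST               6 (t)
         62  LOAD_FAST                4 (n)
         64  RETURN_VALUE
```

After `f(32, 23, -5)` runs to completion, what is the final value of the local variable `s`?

-143

LOAD_FAST_LOAD_FAST a,c → push 32,-5. Stack: [32, -5]
BINARY_OP * → 32 * -5 = -160. Stack: [-160]
STORE_FAST s → s=-160. Stack: []
LOAD_CONST → push 3. Stack: [3]
LOAD_FAST s → push -160. Stack: [3, -160]
BINARY_OP + → 3 + -160 = -157. Stack: [-157]
LOAD_CONST → push 9. Stack: [-157, 9]
LOAD_FAST b → push 23. Stack: [-157, 9, 23]
BINARY_OP - → 9 - 23 = -14. Stack: [-157, -14]
BINARY_OP - → -157 - -14 = -143. Stack: [-143]
STORE_FAST s → s=-143. Stack: []
LOAD_FAST_LOAD_FAST c,s → push -5,-143. Stack: [-5, -143]
BINARY_OP - → -5 - -143 = 138. Stack: [138]
STORE_FAST n → n=138. Stack: []
LOAD_FAST_LOAD_FAST s,c → push -143,-5. Stack: [-143, -5]
BINARY_OP % → -143 % -5 = -3. Stack: [-3]
STORE_FAST w → w=-3. Stack: []
LOAD_FAST_LOAD_FAST s,s → push -143,-143. Stack: [-143, -143]
BINARY_OP + → -143 + -143 = -286. Stack: [-286]
LOAD_CONST → push 5. Stack: [-286, 5]
BINARY_OP + → -286 + 5 = -281. Stack: [-281]
STORE_FAST t → t=-281. Stack: []
LOAD_FAST n → push 138. Stack: [138]
RETURN_VALUE → return 138.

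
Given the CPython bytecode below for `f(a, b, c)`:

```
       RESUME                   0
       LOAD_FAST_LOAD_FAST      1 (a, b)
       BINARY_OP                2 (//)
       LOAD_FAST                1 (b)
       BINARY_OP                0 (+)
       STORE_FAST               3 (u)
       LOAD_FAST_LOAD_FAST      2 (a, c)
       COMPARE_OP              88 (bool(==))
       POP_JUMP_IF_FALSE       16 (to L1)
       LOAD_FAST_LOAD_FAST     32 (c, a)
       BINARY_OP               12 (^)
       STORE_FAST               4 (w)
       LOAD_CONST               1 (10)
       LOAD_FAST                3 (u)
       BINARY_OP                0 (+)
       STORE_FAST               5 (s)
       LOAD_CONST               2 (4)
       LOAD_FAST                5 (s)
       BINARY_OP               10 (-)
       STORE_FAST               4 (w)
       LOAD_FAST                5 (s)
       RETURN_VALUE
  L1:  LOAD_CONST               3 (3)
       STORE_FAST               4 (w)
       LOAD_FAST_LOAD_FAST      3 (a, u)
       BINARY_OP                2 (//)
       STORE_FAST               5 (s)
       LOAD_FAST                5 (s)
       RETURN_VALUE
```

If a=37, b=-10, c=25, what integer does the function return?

-3

LOAD_FAST_LOAD_FAST a,b → push 37,-10. Stack: [37, -10]
BINARY_OP // → 37 // -10 = -4. Stack: [-4]
LOAD_FAST b → push -10. Stack: [-4, -10]
BINARY_OP + → -4 + -10 = -14. Stack: [-14]
STORE_FAST u → u=-14. Stack: []
LOAD_FAST_LOAD_FAST a,c → push 37,25. Stack: [37, 25]
COMPARE_OP bool(==) → 37 vs 25 = False. Stack: [False]
POP_JUMP_IF_FALSE → pop False; jump. Stack: []
LOAD_CONST → push 3. Stack: [3]
STORE_FAST w → w=3. Stack: []
LOAD_FAST_LOAD_FAST a,u → push 37,-14. Stack: [37, -14]
BINARY_OP // → 37 // -14 = -3. Stack: [-3]
STORE_FAST s → s=-3. Stack: []
LOAD_FAST s → push -3. Stack: [-3]
RETURN_VALUE → return -3.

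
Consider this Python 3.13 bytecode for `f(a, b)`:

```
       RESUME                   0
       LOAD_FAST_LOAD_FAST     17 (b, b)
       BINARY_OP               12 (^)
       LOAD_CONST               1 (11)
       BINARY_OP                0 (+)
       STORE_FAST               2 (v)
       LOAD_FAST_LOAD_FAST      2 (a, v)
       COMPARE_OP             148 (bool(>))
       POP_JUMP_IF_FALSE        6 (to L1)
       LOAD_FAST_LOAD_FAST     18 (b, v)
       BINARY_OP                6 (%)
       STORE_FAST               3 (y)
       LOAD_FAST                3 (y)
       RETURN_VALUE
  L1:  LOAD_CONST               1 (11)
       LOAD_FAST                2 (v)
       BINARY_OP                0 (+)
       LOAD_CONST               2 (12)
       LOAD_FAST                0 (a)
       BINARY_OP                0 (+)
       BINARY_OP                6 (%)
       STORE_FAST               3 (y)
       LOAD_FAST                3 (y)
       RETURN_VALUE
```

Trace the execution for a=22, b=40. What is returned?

LOAD_FAST_LOAD_FAST b,b → push 40,40. Stack: [40, 40]
BINARY_OP ^ → 40 ^ 40 = 0. Stack: [0]
LOAD_CONST → push 11. Stack: [0, 11]
BINARY_OP + → 0 + 11 = 11. Stack: [11]
STORE_FAST v → v=11. Stack: []
LOAD_FAST_LOAD_FAST a,v → push 22,11. Stack: [22, 11]
COMPARE_OP bool(>) → 22 vs 11 = True. Stack: [True]
POP_JUMP_IF_FALSE → pop True; no jump. Stack: []
LOAD_FAST_LOAD_FAST b,v → push 40,11. Stack: [40, 11]
BINARY_OP % → 40 % 11 = 7. Stack: [7]
STORE_FAST y → y=7. Stack: []
LOAD_FAST y → push 7. Stack: [7]
RETURN_VALUE → return 7.

7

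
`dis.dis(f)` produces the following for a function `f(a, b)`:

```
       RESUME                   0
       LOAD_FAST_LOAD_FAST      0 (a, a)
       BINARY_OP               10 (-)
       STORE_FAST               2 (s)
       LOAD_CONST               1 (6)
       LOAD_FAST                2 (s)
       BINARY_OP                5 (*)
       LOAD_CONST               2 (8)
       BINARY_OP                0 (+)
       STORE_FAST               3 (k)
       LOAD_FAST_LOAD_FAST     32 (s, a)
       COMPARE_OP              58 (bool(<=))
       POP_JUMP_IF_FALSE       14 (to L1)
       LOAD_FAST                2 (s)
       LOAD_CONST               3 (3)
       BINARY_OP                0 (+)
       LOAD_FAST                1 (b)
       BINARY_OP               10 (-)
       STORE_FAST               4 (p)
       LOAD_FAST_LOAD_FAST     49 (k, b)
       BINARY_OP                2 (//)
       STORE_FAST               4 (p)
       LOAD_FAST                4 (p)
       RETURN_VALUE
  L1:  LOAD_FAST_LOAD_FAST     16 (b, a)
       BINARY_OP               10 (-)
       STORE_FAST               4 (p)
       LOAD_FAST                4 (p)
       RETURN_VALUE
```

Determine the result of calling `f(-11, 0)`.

11

LOAD_FAST_LOAD_FAST a,a → push -11,-11. Stack: [-11, -11]
BINARY_OP - → -11 - -11 = 0. Stack: [0]
STORE_FAST s → s=0. Stack: []
LOAD_CONST → push 6. Stack: [6]
LOAD_FAST s → push 0. Stack: [6, 0]
BINARY_OP * → 6 * 0 = 0. Stack: [0]
LOAD_CONST → push 8. Stack: [0, 8]
BINARY_OP + → 0 + 8 = 8. Stack: [8]
STORE_FAST k → k=8. Stack: []
LOAD_FAST_LOAD_FAST s,a → push 0,-11. Stack: [0, -11]
COMPARE_OP bool(<=) → 0 vs -11 = False. Stack: [False]
POP_JUMP_IF_FALSE → pop False; jump. Stack: []
LOAD_FAST_LOAD_FAST b,a → push 0,-11. Stack: [0, -11]
BINARY_OP - → 0 - -11 = 11. Stack: [11]
STORE_FAST p → p=11. Stack: []
LOAD_FAST p → push 11. Stack: [11]
RETURN_VALUE → return 11.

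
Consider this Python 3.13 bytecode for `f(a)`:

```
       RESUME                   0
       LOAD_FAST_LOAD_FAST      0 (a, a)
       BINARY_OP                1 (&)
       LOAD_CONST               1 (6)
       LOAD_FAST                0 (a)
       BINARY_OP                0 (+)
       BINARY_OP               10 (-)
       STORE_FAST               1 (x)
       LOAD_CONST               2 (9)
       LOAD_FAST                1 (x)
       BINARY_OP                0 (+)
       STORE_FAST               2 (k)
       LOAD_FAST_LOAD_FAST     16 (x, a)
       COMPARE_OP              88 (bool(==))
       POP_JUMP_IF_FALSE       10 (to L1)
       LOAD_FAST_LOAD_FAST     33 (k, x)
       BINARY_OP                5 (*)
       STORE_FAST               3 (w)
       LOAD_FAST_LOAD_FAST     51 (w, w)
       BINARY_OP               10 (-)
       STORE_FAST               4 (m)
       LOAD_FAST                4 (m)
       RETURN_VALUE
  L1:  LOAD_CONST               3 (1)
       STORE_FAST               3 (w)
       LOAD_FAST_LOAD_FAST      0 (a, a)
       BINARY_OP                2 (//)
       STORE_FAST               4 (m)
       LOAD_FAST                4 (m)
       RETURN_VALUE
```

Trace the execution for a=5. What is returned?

1

LOAD_FAST_LOAD_FAST a,a → push 5,5. Stack: [5, 5]
BINARY_OP & → 5 & 5 = 5. Stack: [5]
LOAD_CONST → push 6. Stack: [5, 6]
LOAD_FAST a → push 5. Stack: [5, 6, 5]
BINARY_OP + → 6 + 5 = 11. Stack: [5, 11]
BINARY_OP - → 5 - 11 = -6. Stack: [-6]
STORE_FAST x → x=-6. Stack: []
LOAD_CONST → push 9. Stack: [9]
LOAD_FAST x → push -6. Stack: [9, -6]
BINARY_OP + → 9 + -6 = 3. Stack: [3]
STORE_FAST k → k=3. Stack: []
LOAD_FAST_LOAD_FAST x,a → push -6,5. Stack: [-6, 5]
COMPARE_OP bool(==) → -6 vs 5 = False. Stack: [False]
POP_JUMP_IF_FALSE → pop False; jump. Stack: []
LOAD_CONST → push 1. Stack: [1]
STORE_FAST w → w=1. Stack: []
LOAD_FAST_LOAD_FAST a,a → push 5,5. Stack: [5, 5]
BINARY_OP // → 5 // 5 = 1. Stack: [1]
STORE_FAST m → m=1. Stack: []
LOAD_FAST m → push 1. Stack: [1]
RETURN_VALUE → return 1.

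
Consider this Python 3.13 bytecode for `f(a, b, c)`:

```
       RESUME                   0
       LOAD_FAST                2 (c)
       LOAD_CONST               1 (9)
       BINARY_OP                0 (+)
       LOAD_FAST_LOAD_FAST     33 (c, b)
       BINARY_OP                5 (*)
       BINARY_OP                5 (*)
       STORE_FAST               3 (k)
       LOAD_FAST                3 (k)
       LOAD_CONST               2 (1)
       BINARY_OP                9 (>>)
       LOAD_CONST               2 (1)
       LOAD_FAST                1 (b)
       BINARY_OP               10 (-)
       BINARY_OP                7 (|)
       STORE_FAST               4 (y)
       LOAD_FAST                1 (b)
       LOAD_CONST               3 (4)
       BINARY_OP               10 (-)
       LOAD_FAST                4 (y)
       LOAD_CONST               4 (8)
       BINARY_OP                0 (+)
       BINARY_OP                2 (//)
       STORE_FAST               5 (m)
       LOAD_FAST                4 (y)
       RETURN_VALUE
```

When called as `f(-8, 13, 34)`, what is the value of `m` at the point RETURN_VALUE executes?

1

LOAD_FAST c → push 34. Stack: [34]
LOAD_CONST → push 9. Stack: [34, 9]
BINARY_OP + → 34 + 9 = 43. Stack: [43]
LOAD_FAST_LOAD_FAST c,b → push 34,13. Stack: [43, 34, 13]
BINARY_OP * → 34 * 13 = 442. Stack: [43, 442]
BINARY_OP * → 43 * 442 = 19006. Stack: [19006]
STORE_FAST k → k=19006. Stack: []
LOAD_FAST k → push 19006. Stack: [19006]
LOAD_CONST → push 1. Stack: [19006, 1]
BINARY_OP >> → 19006 >> 1 = 9503. Stack: [9503]
LOAD_CONST → push 1. Stack: [9503, 1]
LOAD_FAST b → push 13. Stack: [9503, 1, 13]
BINARY_OP - → 1 - 13 = -12. Stack: [9503, -12]
BINARY_OP | → 9503 | -12 = -1. Stack: [-1]
STORE_FAST y → y=-1. Stack: []
LOAD_FAST b → push 13. Stack: [13]
LOAD_CONST → push 4. Stack: [13, 4]
BINARY_OP - → 13 - 4 = 9. Stack: [9]
LOAD_FAST y → push -1. Stack: [9, -1]
LOAD_CONST → push 8. Stack: [9, -1, 8]
BINARY_OP + → -1 + 8 = 7. Stack: [9, 7]
BINARY_OP // → 9 // 7 = 1. Stack: [1]
STORE_FAST m → m=1. Stack: []
LOAD_FAST y → push -1. Stack: [-1]
RETURN_VALUE → return -1.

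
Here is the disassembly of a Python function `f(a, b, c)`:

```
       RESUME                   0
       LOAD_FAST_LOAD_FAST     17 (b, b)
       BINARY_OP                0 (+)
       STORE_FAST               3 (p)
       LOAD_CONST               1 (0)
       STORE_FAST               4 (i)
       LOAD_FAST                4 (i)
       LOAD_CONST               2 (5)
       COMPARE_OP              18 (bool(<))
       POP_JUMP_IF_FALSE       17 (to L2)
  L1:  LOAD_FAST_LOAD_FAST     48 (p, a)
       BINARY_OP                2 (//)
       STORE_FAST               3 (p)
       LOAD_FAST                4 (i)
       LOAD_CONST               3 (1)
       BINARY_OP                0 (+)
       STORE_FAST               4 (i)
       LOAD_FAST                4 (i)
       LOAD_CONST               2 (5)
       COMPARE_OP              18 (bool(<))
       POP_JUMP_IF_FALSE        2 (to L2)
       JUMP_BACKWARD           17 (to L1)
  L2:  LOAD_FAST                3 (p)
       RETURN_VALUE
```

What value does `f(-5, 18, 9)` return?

0

LOAD_FAST_LOAD_FAST b,b → push 18,18
BINARY_OP + → 18 + 18 = 36
STORE_FAST p → p=36
LOAD_CONST → push 0
STORE_FAST i → i=0
LOAD_FAST i → push 0
LOAD_CONST → push 5
COMPARE_OP bool(<) → 0 vs 5 = True
POP_JUMP_IF_FALSE → pop True; no jump
LOAD_FAST_LOAD_FAST p,a → push 36,-5
BINARY_OP // → 36 // -5 = -8
STORE_FAST p → p=-8
LOAD_FAST i → push 0
LOAD_CONST → push 1
BINARY_OP + → 0 + 1 = 1
STORE_FAST i → i=1
LOAD_FAST i → push 1
LOAD_CONST → push 5
COMPARE_OP bool(<) → 1 vs 5 = True
POP_JUMP_IF_FALSE → pop True; no jump
LOAD_FAST_LOAD_FAST p,a → push -8,-5
BINARY_OP // → -8 // -5 = 1
STORE_FAST p → p=1
LOAD_FAST i → push 1
LOAD_CONST → push 1
BINARY_OP + → 1 + 1 = 2
STORE_FAST i → i=2
LOAD_FAST i → push 2
LOAD_CONST → push 5
COMPARE_OP bool(<) → 2 vs 5 = True
POP_JUMP_IF_FALSE → pop True; no jump
LOAD_FAST_LOAD_FAST p,a → push 1,-5
BINARY_OP // → 1 // -5 = -1
STORE_FAST p → p=-1
LOAD_FAST i → push 2
LOAD_CONST → push 1
BINARY_OP + → 2 + 1 = 3
STORE_FAST i → i=3
LOAD_FAST i → push 3
LOAD_CONST → push 5
COMPARE_OP bool(<) → 3 vs 5 = True
POP_JUMP_IF_FALSE → pop True; no jump
LOAD_FAST_LOAD_FAST p,a → push -1,-5
BINARY_OP // → -1 // -5 = 0
STORE_FAST p → p=0
LOAD_FAST i → push 3
LOAD_CONST → push 1
BINARY_OP + → 3 + 1 = 4
STORE_FAST i → i=4
LOAD_FAST i → push 4
LOAD_CONST → push 5
COMPARE_OP bool(<) → 4 vs 5 = True
POP_JUMP_IF_FALSE → pop True; no jump
LOAD_FAST_LOAD_FAST p,a → push 0,-5
BINARY_OP // → 0 // -5 = 0
STORE_FAST p → p=0
LOAD_FAST i → push 4
LOAD_CONST → push 1
BINARY_OP + → 4 + 1 = 5
STORE_FAST i → i=5
LOAD_FAST i → push 5
LOAD_CONST → push 5
COMPARE_OP bool(<) → 5 vs 5 = False
POP_JUMP_IF_FALSE → pop False; jump
LOAD_FAST p → push 0
RETURN_VALUE → return 0.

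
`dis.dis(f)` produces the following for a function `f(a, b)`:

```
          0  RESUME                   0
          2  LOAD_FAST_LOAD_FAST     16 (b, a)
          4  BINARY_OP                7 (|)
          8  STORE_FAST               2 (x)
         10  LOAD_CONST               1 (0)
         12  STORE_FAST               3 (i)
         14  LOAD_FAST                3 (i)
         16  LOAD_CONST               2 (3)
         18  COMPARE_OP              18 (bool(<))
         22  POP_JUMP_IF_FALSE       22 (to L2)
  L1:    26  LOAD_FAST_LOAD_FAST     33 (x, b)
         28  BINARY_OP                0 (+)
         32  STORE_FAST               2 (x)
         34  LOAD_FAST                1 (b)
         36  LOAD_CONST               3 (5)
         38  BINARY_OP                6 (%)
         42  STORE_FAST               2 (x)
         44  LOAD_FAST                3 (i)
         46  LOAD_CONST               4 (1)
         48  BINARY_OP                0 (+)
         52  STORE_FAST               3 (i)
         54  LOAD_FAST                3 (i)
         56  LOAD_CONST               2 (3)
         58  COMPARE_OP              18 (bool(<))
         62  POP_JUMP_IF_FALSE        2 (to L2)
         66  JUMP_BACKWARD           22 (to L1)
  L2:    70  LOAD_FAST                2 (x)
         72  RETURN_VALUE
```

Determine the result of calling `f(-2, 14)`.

4

LOAD_FAST_LOAD_FAST b,a → push 14,-2. Stack: [14, -2]
BINARY_OP | → 14 | -2 = -2. Stack: [-2]
STORE_FAST x → x=-2. Stack: []
LOAD_CONST → push 0. Stack: [0]
STORE_FAST i → i=0. Stack: []
LOAD_FAST i → push 0. Stack: [0]
LOAD_CONST → push 3. Stack: [0, 3]
COMPARE_OP bool(<) → 0 vs 3 = True. Stack: [True]
POP_JUMP_IF_FALSE → pop True; no jump. Stack: []
LOAD_FAST_LOAD_FAST x,b → push -2,14. Stack: [-2, 14]
BINARY_OP + → -2 + 14 = 12. Stack: [12]
STORE_FAST x → x=12. Stack: []
LOAD_FAST b → push 14. Stack: [14]
LOAD_CONST → push 5. Stack: [14, 5]
BINARY_OP % → 14 % 5 = 4. Stack: [4]
STORE_FAST x → x=4. Stack: []
LOAD_FAST i → push 0. Stack: [0]
LOAD_CONST → push 1. Stack: [0, 1]
BINARY_OP + → 0 + 1 = 1. Stack: [1]
STORE_FAST i → i=1. Stack: []
LOAD_FAST i → push 1. Stack: [1]
LOAD_CONST → push 3. Stack: [1, 3]
COMPARE_OP bool(<) → 1 vs 3 = True. Stack: [True]
POP_JUMP_IF_FALSE → pop True; no jump. Stack: []
LOAD_FAST_LOAD_FAST x,b → push 4,14. Stack: [4, 14]
BINARY_OP + → 4 + 14 = 18. Stack: [18]
STORE_FAST x → x=18. Stack: []
LOAD_FAST b → push 14. Stack: [14]
LOAD_CONST → push 5. Stack: [14, 5]
BINARY_OP % → 14 % 5 = 4. Stack: [4]
STORE_FAST x → x=4. Stack: []
LOAD_FAST i → push 1. Stack: [1]
LOAD_CONST → push 1. Stack: [1, 1]
BINARY_OP + → 1 + 1 = 2. Stack: [2]
STORE_FAST i → i=2. Stack: []
LOAD_FAST i → push 2. Stack: [2]
LOAD_CONST → push 3. Stack: [2, 3]
COMPARE_OP bool(<) → 2 vs 3 = True. Stack: [True]
POP_JUMP_IF_FALSE → pop True; no jump. Stack: []
LOAD_FAST_LOAD_FAST x,b → push 4,14. Stack: [4, 14]
BINARY_OP + → 4 + 14 = 18. Stack: [18]
STORE_FAST x → x=18. Stack: []
LOAD_FAST b → push 14. Stack: [14]
LOAD_CONST → push 5. Stack: [14, 5]
BINARY_OP % → 14 % 5 = 4. Stack: [4]
STORE_FAST x → x=4. Stack: []
LOAD_FAST i → push 2. Stack: [2]
LOAD_CONST → push 1. Stack: [2, 1]
BINARY_OP + → 2 + 1 = 3. Stack: [3]
STORE_FAST i → i=3. Stack: []
LOAD_FAST i → push 3. Stack: [3]
LOAD_CONST → push 3. Stack: [3, 3]
COMPARE_OP bool(<) → 3 vs 3 = False. Stack: [False]
POP_JUMP_IF_FALSE → pop False; jump. Stack: []
LOAD_FAST x → push 4. Stack: [4]
RETURN_VALUE → return 4.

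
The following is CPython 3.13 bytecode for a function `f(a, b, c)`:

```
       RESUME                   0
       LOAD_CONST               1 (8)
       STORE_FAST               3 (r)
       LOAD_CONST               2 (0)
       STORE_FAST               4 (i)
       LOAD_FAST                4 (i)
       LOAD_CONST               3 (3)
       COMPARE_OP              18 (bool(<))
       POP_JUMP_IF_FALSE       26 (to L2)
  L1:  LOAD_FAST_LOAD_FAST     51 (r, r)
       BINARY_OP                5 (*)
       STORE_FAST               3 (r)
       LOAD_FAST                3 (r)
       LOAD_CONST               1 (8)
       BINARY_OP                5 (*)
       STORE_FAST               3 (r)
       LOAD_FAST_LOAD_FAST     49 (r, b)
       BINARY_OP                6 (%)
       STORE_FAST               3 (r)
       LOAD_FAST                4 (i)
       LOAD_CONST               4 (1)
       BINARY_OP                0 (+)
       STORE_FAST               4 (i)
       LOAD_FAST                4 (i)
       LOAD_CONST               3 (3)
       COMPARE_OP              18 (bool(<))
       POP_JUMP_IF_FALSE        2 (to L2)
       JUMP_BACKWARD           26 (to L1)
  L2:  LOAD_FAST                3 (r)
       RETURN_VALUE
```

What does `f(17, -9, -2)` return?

LOAD_CONST → push 8. Stack: [8]
STORE_FAST r → r=8. Stack: []
LOAD_CONST → push 0. Stack: [0]
STORE_FAST i → i=0. Stack: []
LOAD_FAST i → push 0. Stack: [0]
LOAD_CONST → push 3. Stack: [0, 3]
COMPARE_OP bool(<) → 0 vs 3 = True. Stack: [True]
POP_JUMP_IF_FALSE → pop True; no jump. Stack: []
LOAD_FAST_LOAD_FAST r,r → push 8,8. Stack: [8, 8]
BINARY_OP * → 8 * 8 = 64. Stack: [64]
STORE_FAST r → r=64. Stack: []
LOAD_FAST r → push 64. Stack: [64]
LOAD_CONST → push 8. Stack: [64, 8]
BINARY_OP * → 64 * 8 = 512. Stack: [512]
STORE_FAST r → r=512. Stack: []
LOAD_FAST_LOAD_FAST r,b → push 512,-9. Stack: [512, -9]
BINARY_OP % → 512 % -9 = -1. Stack: [-1]
STORE_FAST r → r=-1. Stack: []
LOAD_FAST i → push 0. Stack: [0]
LOAD_CONST → push 1. Stack: [0, 1]
BINARY_OP + → 0 + 1 = 1. Stack: [1]
STORE_FAST i → i=1. Stack: []
LOAD_FAST i → push 1. Stack: [1]
LOAD_CONST → push 3. Stack: [1, 3]
COMPARE_OP bool(<) → 1 vs 3 = True. Stack: [True]
POP_JUMP_IF_FALSE → pop True; no jump. Stack: []
LOAD_FAST_LOAD_FAST r,r → push -1,-1. Stack: [-1, -1]
BINARY_OP * → -1 * -1 = 1. Stack: [1]
STORE_FAST r → r=1. Stack: []
LOAD_FAST r → push 1. Stack: [1]
LOAD_CONST → push 8. Stack: [1, 8]
BINARY_OP * → 1 * 8 = 8. Stack: [8]
STORE_FAST r → r=8. Stack: []
LOAD_FAST_LOAD_FAST r,b → push 8,-9. Stack: [8, -9]
BINARY_OP % → 8 % -9 = -1. Stack: [-1]
STORE_FAST r → r=-1. Stack: []
LOAD_FAST i → push 1. Stack: [1]
LOAD_CONST → push 1. Stack: [1, 1]
BINARY_OP + → 1 + 1 = 2. Stack: [2]
STORE_FAST i → i=2. Stack: []
LOAD_FAST i → push 2. Stack: [2]
LOAD_CONST → push 3. Stack: [2, 3]
COMPARE_OP bool(<) → 2 vs 3 = True. Stack: [True]
POP_JUMP_IF_FALSE → pop True; no jump. Stack: []
LOAD_FAST_LOAD_FAST r,r → push -1,-1. Stack: [-1, -1]
BINARY_OP * → -1 * -1 = 1. Stack: [1]
STORE_FAST r → r=1. Stack: []
LOAD_FAST r → push 1. Stack: [1]
LOAD_CONST → push 8. Stack: [1, 8]
BINARY_OP * → 1 * 8 = 8. Stack: [8]
STORE_FAST r → r=8. Stack: []
LOAD_FAST_LOAD_FAST r,b → push 8,-9. Stack: [8, -9]
BINARY_OP % → 8 % -9 = -1. Stack: [-1]
STORE_FAST r → r=-1. Stack: []
LOAD_FAST i → push 2. Stack: [2]
LOAD_CONST → push 1. Stack: [2, 1]
BINARY_OP + → 2 + 1 = 3. Stack: [3]
STORE_FAST i → i=3. Stack: []
LOAD_FAST i → push 3. Stack: [3]
LOAD_CONST → push 3. Stack: [3, 3]
COMPARE_OP bool(<) → 3 vs 3 = False. Stack: [False]
POP_JUMP_IF_FALSE → pop False; jump. Stack: []
LOAD_FAST r → push -1. Stack: [-1]
RETURN_VALUE → return -1.

-1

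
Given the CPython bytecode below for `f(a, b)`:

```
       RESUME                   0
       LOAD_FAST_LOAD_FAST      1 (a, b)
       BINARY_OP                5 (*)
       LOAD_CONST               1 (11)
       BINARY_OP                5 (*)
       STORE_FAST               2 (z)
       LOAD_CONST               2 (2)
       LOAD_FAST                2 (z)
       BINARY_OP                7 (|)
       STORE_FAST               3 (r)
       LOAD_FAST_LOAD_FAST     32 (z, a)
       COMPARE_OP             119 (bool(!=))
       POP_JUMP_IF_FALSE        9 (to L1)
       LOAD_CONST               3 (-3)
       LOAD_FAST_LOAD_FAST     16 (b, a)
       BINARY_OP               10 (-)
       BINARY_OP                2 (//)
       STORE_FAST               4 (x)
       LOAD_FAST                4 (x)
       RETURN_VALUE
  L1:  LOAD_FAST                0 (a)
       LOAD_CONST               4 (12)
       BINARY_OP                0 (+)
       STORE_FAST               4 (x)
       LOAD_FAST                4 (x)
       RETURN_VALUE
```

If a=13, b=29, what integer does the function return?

-1

LOAD_FAST_LOAD_FAST a,b → push 13,29. Stack: [13, 29]
BINARY_OP * → 13 * 29 = 377. Stack: [377]
LOAD_CONST → push 11. Stack: [377, 11]
BINARY_OP * → 377 * 11 = 4147. Stack: [4147]
STORE_FAST z → z=4147. Stack: []
LOAD_CONST → push 2. Stack: [2]
LOAD_FAST z → push 4147. Stack: [2, 4147]
BINARY_OP | → 2 | 4147 = 4147. Stack: [4147]
STORE_FAST r → r=4147. Stack: []
LOAD_FAST_LOAD_FAST z,a → push 4147,13. Stack: [4147, 13]
COMPARE_OP bool(!=) → 4147 vs 13 = True. Stack: [True]
POP_JUMP_IF_FALSE → pop True; no jump. Stack: []
LOAD_CONST → push -3. Stack: [-3]
LOAD_FAST_LOAD_FAST b,a → push 29,13. Stack: [-3, 29, 13]
BINARY_OP - → 29 - 13 = 16. Stack: [-3, 16]
BINARY_OP // → -3 // 16 = -1. Stack: [-1]
STORE_FAST x → x=-1. Stack: []
LOAD_FAST x → push -1. Stack: [-1]
RETURN_VALUE → return -1.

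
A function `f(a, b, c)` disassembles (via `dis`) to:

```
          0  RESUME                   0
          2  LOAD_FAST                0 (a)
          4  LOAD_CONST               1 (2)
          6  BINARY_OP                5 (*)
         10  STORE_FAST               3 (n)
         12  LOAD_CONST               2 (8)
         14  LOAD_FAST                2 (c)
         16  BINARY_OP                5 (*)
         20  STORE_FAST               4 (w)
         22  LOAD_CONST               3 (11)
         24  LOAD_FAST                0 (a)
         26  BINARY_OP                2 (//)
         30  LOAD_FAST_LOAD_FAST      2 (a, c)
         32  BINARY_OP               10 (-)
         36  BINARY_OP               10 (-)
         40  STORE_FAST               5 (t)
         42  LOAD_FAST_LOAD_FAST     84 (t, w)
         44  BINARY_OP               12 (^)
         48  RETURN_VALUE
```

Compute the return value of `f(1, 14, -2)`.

-8

LOAD_FAST a → push 1. Stack: [1]
LOAD_CONST → push 2. Stack: [1, 2]
BINARY_OP * → 1 * 2 = 2. Stack: [2]
STORE_FAST n → n=2. Stack: []
LOAD_CONST → push 8. Stack: [8]
LOAD_FAST c → push -2. Stack: [8, -2]
BINARY_OP * → 8 * -2 = -16. Stack: [-16]
STORE_FAST w → w=-16. Stack: []
LOAD_CONST → push 11. Stack: [11]
LOAD_FAST a → push 1. Stack: [11, 1]
BINARY_OP // → 11 // 1 = 11. Stack: [11]
LOAD_FAST_LOAD_FAST a,c → push 1,-2. Stack: [11, 1, -2]
BINARY_OP - → 1 - -2 = 3. Stack: [11, 3]
BINARY_OP - → 11 - 3 = 8. Stack: [8]
STORE_FAST t → t=8. Stack: []
LOAD_FAST_LOAD_FAST t,w → push 8,-16. Stack: [8, -16]
BINARY_OP ^ → 8 ^ -16 = -8. Stack: [-8]
RETURN_VALUE → return -8.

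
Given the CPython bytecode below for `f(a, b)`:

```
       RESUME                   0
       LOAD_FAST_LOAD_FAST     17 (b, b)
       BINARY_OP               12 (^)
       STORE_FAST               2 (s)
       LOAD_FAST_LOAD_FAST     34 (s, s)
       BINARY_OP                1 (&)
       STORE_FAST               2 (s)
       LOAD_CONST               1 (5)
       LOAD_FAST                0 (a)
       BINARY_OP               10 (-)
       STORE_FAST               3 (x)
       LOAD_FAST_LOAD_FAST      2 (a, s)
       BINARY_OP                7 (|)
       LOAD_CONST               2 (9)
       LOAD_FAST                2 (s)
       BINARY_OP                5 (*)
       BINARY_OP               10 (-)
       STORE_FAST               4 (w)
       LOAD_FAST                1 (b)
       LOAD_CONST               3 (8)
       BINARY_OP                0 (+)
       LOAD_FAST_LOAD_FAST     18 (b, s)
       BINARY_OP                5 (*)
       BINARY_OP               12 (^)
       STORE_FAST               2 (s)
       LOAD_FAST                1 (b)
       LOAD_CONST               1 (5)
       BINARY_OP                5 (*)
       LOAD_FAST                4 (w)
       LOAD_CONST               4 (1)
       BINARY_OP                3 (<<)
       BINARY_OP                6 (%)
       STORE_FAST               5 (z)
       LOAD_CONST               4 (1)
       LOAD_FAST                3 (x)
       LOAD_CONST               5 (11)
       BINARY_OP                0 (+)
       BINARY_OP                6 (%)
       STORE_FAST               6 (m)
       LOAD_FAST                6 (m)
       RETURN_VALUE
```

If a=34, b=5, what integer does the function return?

LOAD_FAST_LOAD_FAST b,b → push 5,5. Stack: [5, 5]
BINARY_OP ^ → 5 ^ 5 = 0. Stack: [0]
STORE_FAST s → s=0. Stack: []
LOAD_FAST_LOAD_FAST s,s → push 0,0. Stack: [0, 0]
BINARY_OP & → 0 & 0 = 0. Stack: [0]
STORE_FAST s → s=0. Stack: []
LOAD_CONST → push 5. Stack: [5]
LOAD_FAST a → push 34. Stack: [5, 34]
BINARY_OP - → 5 - 34 = -29. Stack: [-29]
STORE_FAST x → x=-29. Stack: []
LOAD_FAST_LOAD_FAST a,s → push 34,0. Stack: [34, 0]
BINARY_OP | → 34 | 0 = 34. Stack: [34]
LOAD_CONST → push 9. Stack: [34, 9]
LOAD_FAST s → push 0. Stack: [34, 9, 0]
BINARY_OP * → 9 * 0 = 0. Stack: [34, 0]
BINARY_OP - → 34 - 0 = 34. Stack: [34]
STORE_FAST w → w=34. Stack: []
LOAD_FAST b → push 5. Stack: [5]
LOAD_CONST → push 8. Stack: [5, 8]
BINARY_OP + → 5 + 8 = 13. Stack: [13]
LOAD_FAST_LOAD_FAST b,s → push 5,0. Stack: [13, 5, 0]
BINARY_OP * → 5 * 0 = 0. Stack: [13, 0]
BINARY_OP ^ → 13 ^ 0 = 13. Stack: [13]
STORE_FAST s → s=13. Stack: []
LOAD_FAST b → push 5. Stack: [5]
LOAD_CONST → push 5. Stack: [5, 5]
BINARY_OP * → 5 * 5 = 25. Stack: [25]
LOAD_FAST w → push 34. Stack: [25, 34]
LOAD_CONST → push 1. Stack: [25, 34, 1]
BINARY_OP << → 34 << 1 = 68. Stack: [25, 68]
BINARY_OP % → 25 % 68 = 25. Stack: [25]
STORE_FAST z → z=25. Stack: []
LOAD_CONST → push 1. Stack: [1]
LOAD_FAST x → push -29. Stack: [1, -29]
LOAD_CONST → push 11. Stack: [1, -29, 11]
BINARY_OP + → -29 + 11 = -18. Stack: [1, -18]
BINARY_OP % → 1 % -18 = -17. Stack: [-17]
STORE_FAST m → m=-17. Stack: []
LOAD_FAST m → push -17. Stack: [-17]
RETURN_VALUE → return -17.

-17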